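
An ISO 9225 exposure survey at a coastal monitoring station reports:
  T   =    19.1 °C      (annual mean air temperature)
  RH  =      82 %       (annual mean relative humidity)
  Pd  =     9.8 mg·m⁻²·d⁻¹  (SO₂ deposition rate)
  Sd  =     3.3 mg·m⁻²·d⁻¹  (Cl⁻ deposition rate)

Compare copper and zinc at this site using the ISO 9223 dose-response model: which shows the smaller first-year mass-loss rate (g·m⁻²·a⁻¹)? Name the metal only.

zinc

copper: T>10 °C ⇒ hinge -0.080·(19.1−10) = -0.7280
  sulphur-dioxide contribution → 0.5847 μm/a
  chloride contribution → 0.6906 μm/a
  ⇒ r_corr(copper) = 1.275 μm/a
  mass loss = 1.275 μm/a × 8.96 g/cm³ = 11.43 g·m⁻²·a⁻¹
zinc: temperature factor f = -0.071·(9.1) = -0.6461
  sulphur-dioxide contribution → 0.8022 μm/a
  chloride contribution → 0.3377 μm/a
  ⇒ r_corr(zinc) = 1.14 μm/a
  mass loss = 1.14 μm/a × 7.14 g/cm³ = 8.139 g·m⁻²·a⁻¹
Ordering by g·m⁻²·a⁻¹: copper (11.4) > zinc (8.14)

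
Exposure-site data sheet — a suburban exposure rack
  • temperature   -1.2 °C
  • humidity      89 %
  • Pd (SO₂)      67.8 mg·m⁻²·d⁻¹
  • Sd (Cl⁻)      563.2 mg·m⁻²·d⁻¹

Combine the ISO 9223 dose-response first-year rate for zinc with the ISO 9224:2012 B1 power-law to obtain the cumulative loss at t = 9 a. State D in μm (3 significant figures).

zinc: T≤10 °C ⇒ hinge +0.038·(-1.2−10) = -0.4256
  SO₂ term: 0.0129·67.8^0.44·exp(0.046·89-0.4256) = 3.232
  Sd branch = 0.0175·Sd^0.57·e^(0.008·RH+0.085·T) = 1.191 μm/a
  sum: 3.232 + 1.191 → r_corr = 4.423 μm/a
Long-term exponent b (ISO 9224 Table 2, B1) = 0.813
  D(9) = 4.423 × 9^0.813 = 4.423 × 5.968 = 26.39 μm

D(9) = 26.4 μm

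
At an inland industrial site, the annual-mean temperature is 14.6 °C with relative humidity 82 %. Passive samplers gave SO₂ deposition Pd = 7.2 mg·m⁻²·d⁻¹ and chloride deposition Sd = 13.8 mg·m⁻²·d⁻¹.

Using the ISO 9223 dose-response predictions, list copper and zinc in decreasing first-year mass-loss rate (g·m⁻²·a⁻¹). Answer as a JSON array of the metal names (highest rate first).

copper: T>10 °C ⇒ hinge -0.080·(14.6−10) = -0.3680
  SO₂ term: 0.0053·7.2^0.26·exp(0.059·82-0.3680) = 0.7735
  Cl⁻ term: 0.01025·13.8^0.27·exp(0.036·82+0.049·14.6) = 0.8151
  sum: 0.7735 + 0.8151 → r_corr = 1.589 μm/a
  mass loss = 1.589 μm/a × 8.96 g/cm³ = 14.23 g·m⁻²·a⁻¹
zinc: f(T) = -0.071·(T−10) [T>10 °C] = -0.3266
  SO₂ term: 0.0129·7.2^0.44·exp(0.046·82-0.3266) = 0.9641
  Cl⁻ term: 0.0175·13.8^0.57·exp(0.008·82+0.085·14.6) = 0.5207
  sum: 0.9641 + 0.5207 → r_corr = 1.485 μm/a
  mass loss = 1.485 μm/a × 7.14 g/cm³ = 10.6 g·m⁻²·a⁻¹
Ordering by g·m⁻²·a⁻¹: copper (14.2) > zinc (10.6)

["copper", "zinc"]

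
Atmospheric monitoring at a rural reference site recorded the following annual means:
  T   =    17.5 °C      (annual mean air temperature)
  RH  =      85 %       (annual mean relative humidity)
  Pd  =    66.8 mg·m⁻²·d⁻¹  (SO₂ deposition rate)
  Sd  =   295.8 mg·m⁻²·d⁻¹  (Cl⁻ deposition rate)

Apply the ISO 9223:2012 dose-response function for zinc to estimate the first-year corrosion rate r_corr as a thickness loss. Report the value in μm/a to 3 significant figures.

zinc: temperature factor f = -0.071·(7.5) = -0.5325
  Pd branch = 0.0129·Pd^0.44·e^(0.046·RH+f) = 2.401 μm/a
  Cl⁻ term: 0.0175·295.8^0.57·exp(0.008·85+0.085·17.5) = 3.916
  sum: 2.401 + 3.916 → r_corr = 6.317 μm/a

r_corr = 6.32 μm/a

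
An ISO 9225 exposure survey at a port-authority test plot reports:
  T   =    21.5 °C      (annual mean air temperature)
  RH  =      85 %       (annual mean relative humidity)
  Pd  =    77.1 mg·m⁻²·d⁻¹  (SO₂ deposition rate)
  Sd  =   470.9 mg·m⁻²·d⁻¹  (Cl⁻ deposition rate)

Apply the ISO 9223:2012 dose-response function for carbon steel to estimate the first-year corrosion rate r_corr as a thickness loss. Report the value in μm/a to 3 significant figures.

carbon steel: temperature factor f = -0.054·(11.5) = -0.6210
  SO₂ term: 1.77·77.1^0.52·exp(0.02·85-0.6210) = 49.87
  Sd branch = 0.102·Sd^0.62·e^(0.033·RH+0.04·T) = 180.9 μm/a
  r_corr = 49.87 + 180.9 = 230.8 μm/a

r_corr = 231 μm/a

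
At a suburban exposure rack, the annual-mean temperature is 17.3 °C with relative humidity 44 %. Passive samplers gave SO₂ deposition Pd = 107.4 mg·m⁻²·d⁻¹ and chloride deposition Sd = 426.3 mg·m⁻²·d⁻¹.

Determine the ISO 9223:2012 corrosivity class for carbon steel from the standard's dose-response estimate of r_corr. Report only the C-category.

carbon steel: T>10 °C ⇒ hinge -0.054·(17.3−10) = -0.3942
  sulphur-dioxide contribution → 32.74 μm/a
  chloride contribution → 37.17 μm/a
  total first-year rate 69.91 μm/a
Category bounds: 50…80 μm/a bracket r_corr ⇒ C4

C4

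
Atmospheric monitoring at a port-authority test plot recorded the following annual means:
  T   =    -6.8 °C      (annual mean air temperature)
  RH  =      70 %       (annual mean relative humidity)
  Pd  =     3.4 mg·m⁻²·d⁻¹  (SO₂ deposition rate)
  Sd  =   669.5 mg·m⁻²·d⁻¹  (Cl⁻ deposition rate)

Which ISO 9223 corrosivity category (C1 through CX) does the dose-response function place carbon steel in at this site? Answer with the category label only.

C3

carbon steel: temperature factor f = +0.150·(-16.8) = -2.5200
  sulphur-dioxide contribution → 1.091 μm/a
  chloride contribution → 44.22 μm/a
  ⇒ r_corr(carbon steel) = 45.32 μm/a
45.3 μm/a falls in (25, 50] for carbon steel → category C3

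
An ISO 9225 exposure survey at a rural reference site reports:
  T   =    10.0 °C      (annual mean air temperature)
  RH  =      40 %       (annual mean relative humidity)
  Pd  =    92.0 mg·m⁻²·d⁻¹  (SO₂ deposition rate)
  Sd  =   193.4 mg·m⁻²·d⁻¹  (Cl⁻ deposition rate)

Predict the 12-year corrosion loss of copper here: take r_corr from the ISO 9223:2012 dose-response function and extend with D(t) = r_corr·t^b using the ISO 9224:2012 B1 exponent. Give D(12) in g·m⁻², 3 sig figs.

copper: T≤10 °C ⇒ hinge +0.126·(10.0−10) = +0.0000
  sulphur-dioxide contribution → 0.1819 μm/a
  chloride contribution → 0.2926 μm/a
  ⇒ r_corr(copper) = 0.4745 μm/a
Long-term exponent b (ISO 9224 Table 2, B1) = 0.667
  D(12) = 0.4745 × 12^0.667 = 0.4745 × 5.246 = 2.489 μm
  Mass loss = 2.489 μm × 8.96 g/cm³ = 22.3 g·m⁻²

D(12) = 22.3 g·m⁻²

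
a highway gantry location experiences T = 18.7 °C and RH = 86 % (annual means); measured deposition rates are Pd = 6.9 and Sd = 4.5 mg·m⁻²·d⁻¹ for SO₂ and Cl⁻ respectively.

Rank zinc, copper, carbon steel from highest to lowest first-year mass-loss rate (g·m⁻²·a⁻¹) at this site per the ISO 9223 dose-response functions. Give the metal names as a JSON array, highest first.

["carbon steel", "copper", "zinc"]

zinc: temperature factor f = -0.071·(8.7) = -0.6177
  SO₂ term: 0.0129·6.9^0.44·exp(0.046·86-0.6177) = 0.8501
  Cl⁻ term: 0.0175·4.5^0.57·exp(0.008·86+0.085·18.7) = 0.4022
  r_corr = 0.8501 + 0.4022 = 1.252 μm/a
  mass loss = 1.252 μm/a × 7.14 g/cm³ = 8.942 g·m⁻²·a⁻¹
copper: f(T) = -0.080·(T−10) [T>10 °C] = -0.6960
  SO₂ term: 0.0053·6.9^0.26·exp(0.059·86-0.6960) = 0.6978
  Sd branch = 0.01025·Sd^0.27·e^(0.036·RH+0.049·T) = 0.8504 μm/a
  sum: 0.6978 + 0.8504 → r_corr = 1.548 μm/a
  mass loss = 1.548 μm/a × 8.96 g/cm³ = 13.87 g·m⁻²·a⁻¹
carbon steel: f(T) = -0.054·(T−10) [T>10 °C] = -0.4698
  Pd branch = 1.77·Pd^0.52·e^(0.02·RH+f) = 16.87 μm/a
  Cl⁻ term: 0.102·4.5^0.62·exp(0.033·86+0.04·18.7) = 9.353
  r_corr = 16.87 + 9.353 = 26.22 μm/a
  mass loss = 26.22 μm/a × 7.85 g/cm³ = 205.9 g·m⁻²·a⁻¹
Ordering by g·m⁻²·a⁻¹: carbon steel (206) > copper (13.9) > zinc (8.94)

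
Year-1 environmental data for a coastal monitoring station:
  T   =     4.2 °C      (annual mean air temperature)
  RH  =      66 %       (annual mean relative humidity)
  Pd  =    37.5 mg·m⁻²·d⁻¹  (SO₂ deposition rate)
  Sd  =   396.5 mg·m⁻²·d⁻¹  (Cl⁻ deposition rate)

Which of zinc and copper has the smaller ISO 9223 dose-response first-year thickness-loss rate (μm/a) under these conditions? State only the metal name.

zinc: f(T) = +0.038·(T−10) [T≤10 °C] = -0.2204
  Pd branch = 0.0129·Pd^0.44·e^(0.046·RH+f) = 1.062 μm/a
  Sd branch = 0.0175·Sd^0.57·e^(0.008·RH+0.085·T) = 1.283 μm/a
  r_corr = 1.062 + 1.283 = 2.345 μm/a
copper: T≤10 °C ⇒ hinge +0.126·(4.2−10) = -0.7308
  Pd branch = 0.0053·Pd^0.26·e^(0.059·RH+f) = 0.3216 μm/a
  Sd branch = 0.01025·Sd^0.27·e^(0.036·RH+0.049·T) = 0.6816 μm/a
  r_corr = 0.3216 + 0.6816 = 1.003 μm/a
Ordering by μm/a: zinc (2.35) > copper (1)

copper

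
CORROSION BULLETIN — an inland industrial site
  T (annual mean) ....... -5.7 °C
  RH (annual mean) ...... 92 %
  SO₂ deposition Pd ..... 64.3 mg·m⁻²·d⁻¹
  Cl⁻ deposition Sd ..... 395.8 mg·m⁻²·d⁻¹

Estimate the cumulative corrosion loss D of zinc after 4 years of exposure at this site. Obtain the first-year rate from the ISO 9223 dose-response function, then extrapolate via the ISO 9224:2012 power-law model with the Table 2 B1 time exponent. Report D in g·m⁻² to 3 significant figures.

D(4) = 82.3 g·m⁻²

zinc: temperature factor f = +0.038·(-15.7) = -0.5966
  sulphur-dioxide contribution → 3.055 μm/a
  chloride contribution → 0.6805 μm/a
  total first-year rate 3.736 μm/a
Power-law: D(4) = r_corr · 4^0.813
  D(4) = 3.736 × 4^0.813 = 3.736 × 3.087 = 11.53 μm
  Mass loss = 11.53 μm × 7.14 g/cm³ = 82.33 g·m⁻²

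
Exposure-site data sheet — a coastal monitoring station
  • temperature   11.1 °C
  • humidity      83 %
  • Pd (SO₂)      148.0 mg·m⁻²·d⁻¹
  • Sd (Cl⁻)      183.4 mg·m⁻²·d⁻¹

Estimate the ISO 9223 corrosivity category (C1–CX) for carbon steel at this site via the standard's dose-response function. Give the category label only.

carbon steel: temperature factor f = -0.054·(1.1) = -0.0594
  Pd branch = 1.77·Pd^0.52·e^(0.02·RH+f) = 117.9 μm/a
  Sd branch = 0.102·Sd^0.62·e^(0.033·RH+0.04·T) = 62.27 μm/a
  sum: 117.9 + 62.27 → r_corr = 180.2 μm/a
180 μm/a falls in (80, 200] for carbon steel → category C5

C5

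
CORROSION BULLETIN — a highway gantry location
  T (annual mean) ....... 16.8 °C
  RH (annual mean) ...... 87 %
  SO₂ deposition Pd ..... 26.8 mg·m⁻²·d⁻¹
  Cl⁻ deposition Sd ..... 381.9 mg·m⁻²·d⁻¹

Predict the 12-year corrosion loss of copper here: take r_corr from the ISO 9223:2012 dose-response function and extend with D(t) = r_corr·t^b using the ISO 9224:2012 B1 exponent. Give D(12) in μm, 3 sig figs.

D(12) = 20.4 μm

copper: T>10 °C ⇒ hinge -0.080·(16.8−10) = -0.5440
  SO₂ term: 0.0053·26.8^0.26·exp(0.059·87-0.5440) = 1.226
  Cl⁻ term: 0.01025·381.9^0.27·exp(0.036·87+0.049·16.8) = 2.664
  sum: 1.226 + 2.664 → r_corr = 3.89 μm/a
Long-term exponent b (ISO 9224 Table 2, B1) = 0.667
  D(12) = 3.89 × 12^0.667 = 3.89 × 5.246 = 20.41 μm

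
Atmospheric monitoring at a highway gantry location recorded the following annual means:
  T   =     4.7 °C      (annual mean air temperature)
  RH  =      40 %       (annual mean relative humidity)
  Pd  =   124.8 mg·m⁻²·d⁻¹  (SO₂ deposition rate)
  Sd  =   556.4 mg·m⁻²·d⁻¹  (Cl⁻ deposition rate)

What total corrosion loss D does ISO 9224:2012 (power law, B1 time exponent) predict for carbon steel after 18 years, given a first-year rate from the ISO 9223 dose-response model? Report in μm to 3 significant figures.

D(18) = 204 μm

carbon steel: T≤10 °C ⇒ hinge +0.150·(4.7−10) = -0.7950
  sulphur-dioxide contribution → 21.89 μm/a
  chloride contribution → 23.21 μm/a
  total first-year rate 45.1 μm/a
Long-term exponent b (ISO 9224 Table 2, B1) = 0.523
  D(18) = 45.1 × 18^0.523 = 45.1 × 4.534 = 204.5 μm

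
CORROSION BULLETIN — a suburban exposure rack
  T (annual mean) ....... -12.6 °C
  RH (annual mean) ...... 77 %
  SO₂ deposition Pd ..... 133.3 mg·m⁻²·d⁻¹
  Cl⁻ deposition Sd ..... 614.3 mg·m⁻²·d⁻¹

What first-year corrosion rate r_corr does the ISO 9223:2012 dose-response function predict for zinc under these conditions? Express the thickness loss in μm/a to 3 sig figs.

zinc: f(T) = +0.038·(T−10) [T≤10 °C] = -0.8588
  sulphur-dioxide contribution → 1.625 μm/a
  chloride contribution → 0.4313 μm/a
  ⇒ r_corr(zinc) = 2.056 μm/a

r_corr = 2.06 μm/a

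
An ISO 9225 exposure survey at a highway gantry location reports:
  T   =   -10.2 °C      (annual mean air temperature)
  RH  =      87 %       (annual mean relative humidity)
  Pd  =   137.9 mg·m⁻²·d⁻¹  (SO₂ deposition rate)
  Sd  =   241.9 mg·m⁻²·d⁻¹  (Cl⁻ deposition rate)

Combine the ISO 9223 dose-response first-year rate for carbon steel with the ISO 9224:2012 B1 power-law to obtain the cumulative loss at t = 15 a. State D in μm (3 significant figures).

D(15) = 174 μm

carbon steel: f(T) = +0.150·(T−10) [T≤10 °C] = -3.0300
  Pd branch = 1.77·Pd^0.52·e^(0.02·RH+f) = 6.314 μm/a
  Cl⁻ term: 0.102·241.9^0.62·exp(0.033·87+0.04·-10.2) = 35.99
  sum: 6.314 + 35.99 → r_corr = 42.3 μm/a
Power-law: D(15) = r_corr · 15^0.523
  D(15) = 42.3 × 15^0.523 = 42.3 × 4.122 = 174.4 μm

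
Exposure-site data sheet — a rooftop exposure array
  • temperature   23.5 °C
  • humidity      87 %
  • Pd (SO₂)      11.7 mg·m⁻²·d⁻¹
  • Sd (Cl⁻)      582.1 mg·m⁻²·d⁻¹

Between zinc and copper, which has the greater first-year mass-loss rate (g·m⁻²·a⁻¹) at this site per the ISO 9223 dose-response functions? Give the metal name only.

zinc: T>10 °C ⇒ hinge -0.071·(23.5−10) = -0.9585
  sulphur-dioxide contribution → 0.7987 μm/a
  chloride contribution → 9.747 μm/a
  total first-year rate 10.55 μm/a
  mass loss = 10.55 μm/a × 7.14 g/cm³ = 75.29 g·m⁻²·a⁻¹
copper: T>10 °C ⇒ hinge -0.080·(23.5−10) = -1.0800
  sulphur-dioxide contribution → 0.5784 μm/a
  chloride contribution → 4.145 μm/a
  ⇒ r_corr(copper) = 4.724 μm/a
  mass loss = 4.724 μm/a × 8.96 g/cm³ = 42.33 g·m⁻²·a⁻¹
Ordering by g·m⁻²·a⁻¹: zinc (75.3) > copper (42.3)

zinc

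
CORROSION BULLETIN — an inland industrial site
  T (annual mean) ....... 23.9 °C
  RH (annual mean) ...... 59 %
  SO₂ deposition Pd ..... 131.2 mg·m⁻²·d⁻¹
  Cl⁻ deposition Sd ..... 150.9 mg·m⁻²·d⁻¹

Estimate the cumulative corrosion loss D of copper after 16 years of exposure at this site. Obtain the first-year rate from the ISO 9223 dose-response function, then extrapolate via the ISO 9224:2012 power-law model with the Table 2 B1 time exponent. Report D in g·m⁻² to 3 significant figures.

D(16) = 72.5 g·m⁻²

copper: T>10 °C ⇒ hinge -0.080·(23.9−10) = -1.1120
  sulphur-dioxide contribution → 0.2013 μm/a
  chloride contribution → 1.072 μm/a
  total first-year rate 1.273 μm/a
ISO 9224: D(t) = r_corr · t^b with b = 0.667 (copper, B1)
  D(16) = 1.273 × 16^0.667 = 1.273 × 6.355 = 8.089 μm
  Mass loss = 8.089 μm × 8.96 g/cm³ = 72.48 g·m⁻²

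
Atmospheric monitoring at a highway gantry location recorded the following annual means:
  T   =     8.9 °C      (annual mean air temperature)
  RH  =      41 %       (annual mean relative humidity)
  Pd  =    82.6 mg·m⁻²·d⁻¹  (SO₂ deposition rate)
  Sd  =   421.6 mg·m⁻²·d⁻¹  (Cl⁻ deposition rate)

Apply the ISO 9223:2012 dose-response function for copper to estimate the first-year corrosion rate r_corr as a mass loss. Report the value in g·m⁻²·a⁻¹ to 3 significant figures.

r_corr = 4.64 g·m⁻²·a⁻¹

copper: temperature factor f = +0.126·(-1.1) = -0.1386
  Pd branch = 0.0053·Pd^0.26·e^(0.059·RH+f) = 0.1633 μm/a
  Cl⁻ term: 0.01025·421.6^0.27·exp(0.036·41+0.049·8.9) = 0.3547
  r_corr = 0.1633 + 0.3547 = 0.518 μm/a
Convert to mass loss: 0.518 μm/a × 8.96 g/cm³ = 4.642 g·m⁻²·a⁻¹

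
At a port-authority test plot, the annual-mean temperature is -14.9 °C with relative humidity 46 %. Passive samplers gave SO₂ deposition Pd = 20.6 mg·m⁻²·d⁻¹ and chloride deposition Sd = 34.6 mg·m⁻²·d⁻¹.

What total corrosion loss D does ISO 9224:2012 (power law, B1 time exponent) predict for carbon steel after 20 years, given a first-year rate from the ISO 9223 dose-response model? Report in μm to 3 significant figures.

D(20) = 13.5 μm

carbon steel: f(T) = +0.150·(T−10) [T≤10 °C] = -3.7350
  SO₂ term: 1.77·20.6^0.52·exp(0.02·46-3.7350) = 0.5113
  Sd branch = 0.102·Sd^0.62·e^(0.033·RH+0.04·T) = 2.308 μm/a
  r_corr = 0.5113 + 2.308 = 2.819 μm/a
ISO 9224: D(t) = r_corr · t^b with b = 0.523 (carbon steel, B1)
  D(20) = 2.819 × 20^0.523 = 2.819 × 4.791 = 13.51 μm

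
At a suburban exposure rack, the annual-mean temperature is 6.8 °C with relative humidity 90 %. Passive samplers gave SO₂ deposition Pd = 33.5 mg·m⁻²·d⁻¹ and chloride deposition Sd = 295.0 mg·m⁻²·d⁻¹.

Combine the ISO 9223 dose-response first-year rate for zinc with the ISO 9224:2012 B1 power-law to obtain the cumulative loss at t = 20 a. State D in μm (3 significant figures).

D(20) = 57.1 μm

zinc: f(T) = +0.038·(T−10) [T≤10 °C] = -0.1216
  SO₂ term: 0.0129·33.5^0.44·exp(0.046·90-0.1216) = 3.363
  Sd branch = 0.0175·Sd^0.57·e^(0.008·RH+0.085·T) = 1.639 μm/a
  r_corr = 3.363 + 1.639 = 5.002 μm/a
ISO 9224: D(t) = r_corr · t^b with b = 0.813 (zinc, B1)
  D(20) = 5.002 × 20^0.813 = 5.002 × 11.42 = 57.14 μm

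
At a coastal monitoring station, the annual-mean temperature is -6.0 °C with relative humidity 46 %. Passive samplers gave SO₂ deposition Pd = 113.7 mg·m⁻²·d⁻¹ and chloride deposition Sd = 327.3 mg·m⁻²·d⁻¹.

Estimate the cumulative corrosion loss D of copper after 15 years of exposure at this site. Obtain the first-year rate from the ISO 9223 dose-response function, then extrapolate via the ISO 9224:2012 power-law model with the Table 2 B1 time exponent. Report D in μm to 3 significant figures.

D(15) = 1.39 μm

copper: f(T) = +0.126·(T−10) [T≤10 °C] = -2.0160
  SO₂ term: 0.0053·113.7^0.26·exp(0.059·46-2.0160) = 0.03647
  Cl⁻ term: 0.01025·327.3^0.27·exp(0.036·46+0.049·-6.0) = 0.1911
  r_corr = 0.03647 + 0.1911 = 0.2276 μm/a
Long-term exponent b (ISO 9224 Table 2, B1) = 0.667
  D(15) = 0.2276 × 15^0.667 = 0.2276 × 6.088 = 1.385 μm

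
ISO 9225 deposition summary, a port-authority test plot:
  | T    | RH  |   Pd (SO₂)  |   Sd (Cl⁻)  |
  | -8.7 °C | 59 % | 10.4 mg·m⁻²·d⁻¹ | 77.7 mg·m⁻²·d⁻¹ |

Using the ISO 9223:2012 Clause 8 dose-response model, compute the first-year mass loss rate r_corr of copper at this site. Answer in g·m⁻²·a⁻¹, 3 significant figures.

r_corr = 1.89 g·m⁻²·a⁻¹

copper: temperature factor f = +0.126·(-18.7) = -2.3562
  sulphur-dioxide contribution → 0.03001 μm/a
  chloride contribution → 0.1813 μm/a
  ⇒ r_corr(copper) = 0.2113 μm/a
Convert to mass loss: 0.2113 μm/a × 8.96 g/cm³ = 1.893 g·m⁻²·a⁻¹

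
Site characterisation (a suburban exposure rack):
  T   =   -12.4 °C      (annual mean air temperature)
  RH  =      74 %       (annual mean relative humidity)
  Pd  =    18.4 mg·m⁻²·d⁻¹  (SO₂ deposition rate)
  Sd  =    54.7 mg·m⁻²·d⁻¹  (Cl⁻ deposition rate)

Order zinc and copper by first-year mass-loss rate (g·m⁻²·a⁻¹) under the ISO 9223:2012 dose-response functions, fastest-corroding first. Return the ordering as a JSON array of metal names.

["zinc", "copper"]

zinc: f(T) = +0.038·(T−10) [T≤10 °C] = -0.8512
  SO₂ term: 0.0129·18.4^0.44·exp(0.046·74-0.8512) = 0.5967
  Sd branch = 0.0175·Sd^0.57·e^(0.008·RH+0.085·T) = 0.1079 μm/a
  r_corr = 0.5967 + 0.1079 = 0.7046 μm/a
  mass loss = 0.7046 μm/a × 7.14 g/cm³ = 5.031 g·m⁻²·a⁻¹
copper: temperature factor f = +0.126·(-22.4) = -2.8224
  Pd branch = 0.0053·Pd^0.26·e^(0.059·RH+f) = 0.05291 μm/a
  Sd branch = 0.01025·Sd^0.27·e^(0.036·RH+0.049·T) = 0.2361 μm/a
  sum: 0.05291 + 0.2361 → r_corr = 0.289 μm/a
  mass loss = 0.289 μm/a × 8.96 g/cm³ = 2.589 g·m⁻²·a⁻¹
Ordering by g·m⁻²·a⁻¹: zinc (5.03) > copper (2.59)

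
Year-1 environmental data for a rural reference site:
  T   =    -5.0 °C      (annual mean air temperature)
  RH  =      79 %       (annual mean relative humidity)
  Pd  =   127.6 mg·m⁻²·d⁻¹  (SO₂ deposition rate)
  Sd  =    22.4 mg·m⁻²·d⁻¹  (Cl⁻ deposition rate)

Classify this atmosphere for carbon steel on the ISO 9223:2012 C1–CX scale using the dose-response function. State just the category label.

carbon steel: T≤10 °C ⇒ hinge +0.150·(-5.0−10) = -2.2500
  sulphur-dioxide contribution → 11.27 μm/a
  chloride contribution → 7.782 μm/a
  total first-year rate 19.06 μm/a
Category bounds: 1.3…25 μm/a bracket r_corr ⇒ C2

C2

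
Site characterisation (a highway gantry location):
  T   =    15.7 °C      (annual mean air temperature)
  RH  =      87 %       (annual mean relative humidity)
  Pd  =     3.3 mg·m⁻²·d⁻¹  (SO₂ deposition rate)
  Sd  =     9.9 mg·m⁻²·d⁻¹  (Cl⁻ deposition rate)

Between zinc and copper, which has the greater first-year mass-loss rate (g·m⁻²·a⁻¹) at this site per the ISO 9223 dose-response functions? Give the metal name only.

zinc: temperature factor f = -0.071·(5.7) = -0.4047
  sulphur-dioxide contribution → 0.7962 μm/a
  chloride contribution → 0.4925 μm/a
  ⇒ r_corr(zinc) = 1.289 μm/a
  mass loss = 1.289 μm/a × 7.14 g/cm³ = 9.201 g·m⁻²·a⁻¹
copper: T>10 °C ⇒ hinge -0.080·(15.7−10) = -0.4560
  sulphur-dioxide contribution → 0.7768 μm/a
  chloride contribution → 0.9416 μm/a
  ⇒ r_corr(copper) = 1.718 μm/a
  mass loss = 1.718 μm/a × 8.96 g/cm³ = 15.4 g·m⁻²·a⁻¹
Ordering by g·m⁻²·a⁻¹: copper (15.4) > zinc (9.2)

copper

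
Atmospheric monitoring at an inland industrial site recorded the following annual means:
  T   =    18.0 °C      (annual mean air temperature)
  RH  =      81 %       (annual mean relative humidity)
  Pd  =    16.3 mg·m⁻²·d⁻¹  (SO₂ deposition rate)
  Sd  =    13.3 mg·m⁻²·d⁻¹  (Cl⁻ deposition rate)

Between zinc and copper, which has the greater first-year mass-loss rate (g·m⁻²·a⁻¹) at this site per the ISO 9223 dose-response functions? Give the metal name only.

copper

zinc: f(T) = -0.071·(T−10) [T>10 °C] = -0.5680
  sulphur-dioxide contribution → 1.036 μm/a
  chloride contribution → 0.6753 μm/a
  total first-year rate 1.712 μm/a
  mass loss = 1.712 μm/a × 7.14 g/cm³ = 12.22 g·m⁻²·a⁻¹
copper: T>10 °C ⇒ hinge -0.080·(18.0−10) = -0.6400
  sulphur-dioxide contribution → 0.6871 μm/a
  chloride contribution → 0.9196 μm/a
  ⇒ r_corr(copper) = 1.607 μm/a
  mass loss = 1.607 μm/a × 8.96 g/cm³ = 14.4 g·m⁻²·a⁻¹
Ordering by g·m⁻²·a⁻¹: copper (14.4) > zinc (12.2)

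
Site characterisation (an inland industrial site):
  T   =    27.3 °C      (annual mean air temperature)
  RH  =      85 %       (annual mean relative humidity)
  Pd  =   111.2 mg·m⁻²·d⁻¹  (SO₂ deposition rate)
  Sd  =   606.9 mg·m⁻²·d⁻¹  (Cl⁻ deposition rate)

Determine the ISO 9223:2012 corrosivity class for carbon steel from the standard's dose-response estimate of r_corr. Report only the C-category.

carbon steel: temperature factor f = -0.054·(17.3) = -0.9342
  SO₂ term: 1.77·111.2^0.52·exp(0.02·85-0.9342) = 44.11
  Sd branch = 0.102·Sd^0.62·e^(0.033·RH+0.04·T) = 267 μm/a
  sum: 44.11 + 267 → r_corr = 311.2 μm/a
311 μm/a falls in (200, 700] for carbon steel → category CX

CX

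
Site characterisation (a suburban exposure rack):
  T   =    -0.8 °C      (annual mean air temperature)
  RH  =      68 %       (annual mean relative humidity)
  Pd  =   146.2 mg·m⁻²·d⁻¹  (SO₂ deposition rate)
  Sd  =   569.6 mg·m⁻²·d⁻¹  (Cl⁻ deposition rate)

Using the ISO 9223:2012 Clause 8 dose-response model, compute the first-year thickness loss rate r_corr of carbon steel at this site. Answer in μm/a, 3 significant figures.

carbon steel: f(T) = +0.150·(T−10) [T≤10 °C] = -1.6200
  SO₂ term: 1.77·146.2^0.52·exp(0.02·68-1.6200) = 18.23
  Sd branch = 0.102·Sd^0.62·e^(0.033·RH+0.04·T) = 47.61 μm/a
  r_corr = 18.23 + 47.61 = 65.84 μm/a

r_corr = 65.8 μm/a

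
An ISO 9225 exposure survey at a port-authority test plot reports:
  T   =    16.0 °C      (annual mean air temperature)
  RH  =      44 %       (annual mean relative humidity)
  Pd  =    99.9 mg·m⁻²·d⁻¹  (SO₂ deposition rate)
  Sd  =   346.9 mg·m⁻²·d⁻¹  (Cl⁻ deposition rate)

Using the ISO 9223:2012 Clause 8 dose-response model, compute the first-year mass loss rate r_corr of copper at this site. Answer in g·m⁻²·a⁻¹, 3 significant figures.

copper: temperature factor f = -0.080·(6.0) = -0.4800
  Pd branch = 0.0053·Pd^0.26·e^(0.059·RH+f) = 0.1456 μm/a
  Cl⁻ term: 0.01025·346.9^0.27·exp(0.036·44+0.049·16.0) = 0.5309
  r_corr = 0.1456 + 0.5309 = 0.6765 μm/a
Convert to mass loss: 0.6765 μm/a × 8.96 g/cm³ = 6.061 g·m⁻²·a⁻¹

r_corr = 6.06 g·m⁻²·a⁻¹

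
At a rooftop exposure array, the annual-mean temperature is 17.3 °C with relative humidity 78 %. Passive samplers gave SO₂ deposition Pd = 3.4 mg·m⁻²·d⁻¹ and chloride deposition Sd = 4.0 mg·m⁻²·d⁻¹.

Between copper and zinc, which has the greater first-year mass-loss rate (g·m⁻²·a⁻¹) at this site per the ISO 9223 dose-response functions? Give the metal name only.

copper

copper: T>10 °C ⇒ hinge -0.080·(17.3−10) = -0.5840
  Pd branch = 0.0053·Pd^0.26·e^(0.059·RH+f) = 0.405 μm/a
  Sd branch = 0.01025·Sd^0.27·e^(0.036·RH+0.049·T) = 0.5767 μm/a
  r_corr = 0.405 + 0.5767 = 0.9817 μm/a
  mass loss = 0.9817 μm/a × 8.96 g/cm³ = 8.796 g·m⁻²·a⁻¹
zinc: temperature factor f = -0.071·(7.3) = -0.5183
  Pd branch = 0.0129·Pd^0.44·e^(0.046·RH+f) = 0.476 μm/a
  Sd branch = 0.0175·Sd^0.57·e^(0.008·RH+0.085·T) = 0.3132 μm/a
  sum: 0.476 + 0.3132 → r_corr = 0.7892 μm/a
  mass loss = 0.7892 μm/a × 7.14 g/cm³ = 5.635 g·m⁻²·a⁻¹
Ordering by g·m⁻²·a⁻¹: copper (8.8) > zinc (5.63)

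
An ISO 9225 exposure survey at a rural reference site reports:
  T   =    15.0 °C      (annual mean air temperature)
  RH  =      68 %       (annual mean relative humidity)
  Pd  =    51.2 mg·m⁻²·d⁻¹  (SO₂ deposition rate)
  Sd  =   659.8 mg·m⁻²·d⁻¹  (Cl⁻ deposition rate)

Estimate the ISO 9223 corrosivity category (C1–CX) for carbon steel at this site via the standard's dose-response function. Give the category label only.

C5

carbon steel: T>10 °C ⇒ hinge -0.054·(15.0−10) = -0.2700
  Pd branch = 1.77·Pd^0.52·e^(0.02·RH+f) = 40.75 μm/a
  Cl⁻ term: 0.102·659.8^0.62·exp(0.033·68+0.04·15.0) = 98.12
  sum: 40.75 + 98.12 → r_corr = 138.9 μm/a
ISO 9223 Table 2 (carbon steel): 80 < 139 ≤ 200 μm/a ⇒ C5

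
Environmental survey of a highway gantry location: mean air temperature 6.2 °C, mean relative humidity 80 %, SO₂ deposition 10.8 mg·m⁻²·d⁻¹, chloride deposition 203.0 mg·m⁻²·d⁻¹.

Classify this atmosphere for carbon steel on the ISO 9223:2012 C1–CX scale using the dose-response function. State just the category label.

C4

carbon steel: temperature factor f = +0.150·(-3.8) = -0.5700
  SO₂ term: 1.77·10.8^0.52·exp(0.02·80-0.5700) = 17.09
  Sd branch = 0.102·Sd^0.62·e^(0.033·RH+0.04·T) = 49.37 μm/a
  r_corr = 17.09 + 49.37 = 66.46 μm/a
66.5 μm/a falls in (50, 80] for carbon steel → category C4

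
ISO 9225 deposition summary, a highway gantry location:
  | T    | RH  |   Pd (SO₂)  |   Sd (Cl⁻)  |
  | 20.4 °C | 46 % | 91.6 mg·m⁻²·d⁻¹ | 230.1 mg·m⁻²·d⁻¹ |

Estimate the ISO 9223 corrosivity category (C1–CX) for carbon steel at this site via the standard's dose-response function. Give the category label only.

carbon steel: f(T) = -0.054·(T−10) [T>10 °C] = -0.5616
  SO₂ term: 1.77·91.6^0.52·exp(0.02·46-0.5616) = 26.53
  Sd branch = 0.102·Sd^0.62·e^(0.033·RH+0.04·T) = 30.66 μm/a
  sum: 26.53 + 30.66 → r_corr = 57.2 μm/a
ISO 9223 Table 2 (carbon steel): 50 < 57.2 ≤ 80 μm/a ⇒ C4

C4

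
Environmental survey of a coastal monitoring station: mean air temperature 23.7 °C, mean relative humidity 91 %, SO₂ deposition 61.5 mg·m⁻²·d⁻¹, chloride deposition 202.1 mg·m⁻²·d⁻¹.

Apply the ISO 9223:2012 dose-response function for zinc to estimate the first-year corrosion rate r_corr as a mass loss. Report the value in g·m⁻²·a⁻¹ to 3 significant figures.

r_corr = 54.0 g·m⁻²·a⁻¹

zinc: T>10 °C ⇒ hinge -0.071·(23.7−10) = -0.9727
  sulphur-dioxide contribution → 1.964 μm/a
  chloride contribution → 5.601 μm/a
  total first-year rate 7.565 μm/a
Convert to mass loss: 7.565 μm/a × 7.14 g/cm³ = 54.02 g·m⁻²·a⁻¹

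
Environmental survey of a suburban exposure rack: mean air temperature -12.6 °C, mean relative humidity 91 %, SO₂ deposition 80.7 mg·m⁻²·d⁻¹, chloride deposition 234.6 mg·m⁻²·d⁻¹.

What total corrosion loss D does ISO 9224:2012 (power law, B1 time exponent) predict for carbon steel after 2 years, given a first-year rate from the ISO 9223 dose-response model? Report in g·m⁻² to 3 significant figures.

carbon steel: f(T) = +0.150·(T−10) [T≤10 °C] = -3.3900
  SO₂ term: 1.77·80.7^0.52·exp(0.02·91-3.3900) = 3.612
  Sd branch = 0.102·Sd^0.62·e^(0.033·RH+0.04·T) = 36.6 μm/a
  r_corr = 3.612 + 36.6 = 40.21 μm/a
Long-term exponent b (ISO 9224 Table 2, B1) = 0.523
  D(2) = 40.21 × 2^0.523 = 40.21 × 1.437 = 57.78 μm
  Mass loss = 57.78 μm × 7.85 g/cm³ = 453.6 g·m⁻²

D(2) = 454 g·m⁻²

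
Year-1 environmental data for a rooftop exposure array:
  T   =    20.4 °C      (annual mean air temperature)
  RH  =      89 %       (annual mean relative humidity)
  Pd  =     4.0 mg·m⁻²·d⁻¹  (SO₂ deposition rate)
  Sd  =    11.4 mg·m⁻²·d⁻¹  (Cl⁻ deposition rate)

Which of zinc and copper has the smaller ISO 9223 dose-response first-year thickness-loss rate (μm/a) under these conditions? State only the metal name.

zinc: T>10 °C ⇒ hinge -0.071·(20.4−10) = -0.7384
  sulphur-dioxide contribution → 0.6805 μm/a
  chloride contribution → 0.8086 μm/a
  total first-year rate 1.489 μm/a
copper: T>10 °C ⇒ hinge -0.080·(20.4−10) = -0.8320
  sulphur-dioxide contribution → 0.6309 μm/a
  chloride contribution → 1.323 μm/a
  total first-year rate 1.954 μm/a
Ordering by μm/a: copper (1.95) > zinc (1.49)

zinc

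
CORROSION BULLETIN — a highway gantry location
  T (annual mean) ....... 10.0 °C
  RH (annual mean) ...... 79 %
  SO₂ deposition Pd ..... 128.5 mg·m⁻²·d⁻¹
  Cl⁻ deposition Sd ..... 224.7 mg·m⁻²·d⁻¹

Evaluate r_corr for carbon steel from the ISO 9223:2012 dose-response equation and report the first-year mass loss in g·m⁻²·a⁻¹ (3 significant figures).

carbon steel: T≤10 °C ⇒ hinge +0.150·(10.0−10) = +0.0000
  SO₂ term: 1.77·128.5^0.52·exp(0.02·79+0.0000) = 107.3
  Cl⁻ term: 0.102·224.7^0.62·exp(0.033·79+0.04·10.0) = 59.23
  r_corr = 107.3 + 59.23 = 166.6 μm/a
Convert to mass loss: 166.6 μm/a × 7.85 g/cm³ = 1308 g·m⁻²·a⁻¹

r_corr = 1.31e+03 g·m⁻²·a⁻¹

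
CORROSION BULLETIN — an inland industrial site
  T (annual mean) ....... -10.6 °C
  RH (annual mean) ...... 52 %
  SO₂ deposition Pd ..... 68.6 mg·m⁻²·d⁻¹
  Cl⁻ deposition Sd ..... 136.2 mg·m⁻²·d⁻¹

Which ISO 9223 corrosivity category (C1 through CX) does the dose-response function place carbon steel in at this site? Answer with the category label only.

carbon steel: f(T) = +0.150·(T−10) [T≤10 °C] = -3.0900
  Pd branch = 1.77·Pd^0.52·e^(0.02·RH+f) = 2.054 μm/a
  Cl⁻ term: 0.102·136.2^0.62·exp(0.033·52+0.04·-10.6) = 7.814
  sum: 2.054 + 7.814 → r_corr = 9.868 μm/a
9.87 μm/a falls in (1.3, 25] for carbon steel → category C2

C2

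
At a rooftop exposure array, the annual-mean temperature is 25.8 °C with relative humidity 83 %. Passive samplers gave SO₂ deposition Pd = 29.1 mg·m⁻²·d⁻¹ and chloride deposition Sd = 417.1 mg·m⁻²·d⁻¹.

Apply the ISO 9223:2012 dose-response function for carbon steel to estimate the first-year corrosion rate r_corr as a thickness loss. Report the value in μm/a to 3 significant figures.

r_corr = 209 μm/a

carbon steel: temperature factor f = -0.054·(15.8) = -0.8532
  SO₂ term: 1.77·29.1^0.52·exp(0.02·83-0.8532) = 22.89
  Sd branch = 0.102·Sd^0.62·e^(0.033·RH+0.04·T) = 186.6 μm/a
  sum: 22.89 + 186.6 → r_corr = 209.5 μm/a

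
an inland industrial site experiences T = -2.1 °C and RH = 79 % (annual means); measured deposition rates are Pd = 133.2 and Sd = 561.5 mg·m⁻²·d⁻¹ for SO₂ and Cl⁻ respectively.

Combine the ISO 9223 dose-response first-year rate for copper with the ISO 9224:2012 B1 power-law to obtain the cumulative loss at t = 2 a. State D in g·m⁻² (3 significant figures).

copper: T≤10 °C ⇒ hinge +0.126·(-2.1−10) = -1.5246
  SO₂ term: 0.0053·133.2^0.26·exp(0.059·79-1.5246) = 0.4353
  Sd branch = 0.01025·Sd^0.27·e^(0.036·RH+0.049·T) = 0.878 μm/a
  r_corr = 0.4353 + 0.878 = 1.313 μm/a
Long-term exponent b (ISO 9224 Table 2, B1) = 0.667
  D(2) = 1.313 × 2^0.667 = 1.313 × 1.588 = 2.085 μm
  Mass loss = 2.085 μm × 8.96 g/cm³ = 18.68 g·m⁻²

D(2) = 18.7 g·m⁻²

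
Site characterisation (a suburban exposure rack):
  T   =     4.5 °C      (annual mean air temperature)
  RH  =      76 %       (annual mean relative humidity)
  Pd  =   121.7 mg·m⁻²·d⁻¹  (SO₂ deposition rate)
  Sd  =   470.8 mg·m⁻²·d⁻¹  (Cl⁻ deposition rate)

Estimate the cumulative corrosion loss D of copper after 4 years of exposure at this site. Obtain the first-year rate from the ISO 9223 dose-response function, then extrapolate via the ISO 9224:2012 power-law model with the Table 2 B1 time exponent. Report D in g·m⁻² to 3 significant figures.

D(4) = 41.9 g·m⁻²

copper: f(T) = +0.126·(T−10) [T≤10 °C] = -0.6930
  sulphur-dioxide contribution → 0.8182 μm/a
  chloride contribution → 1.038 μm/a
  ⇒ r_corr(copper) = 1.857 μm/a
ISO 9224: D(t) = r_corr · t^b with b = 0.667 (copper, B1)
  D(4) = 1.857 × 4^0.667 = 1.857 × 2.521 = 4.681 μm
  Mass loss = 4.681 μm × 8.96 g/cm³ = 41.94 g·m⁻²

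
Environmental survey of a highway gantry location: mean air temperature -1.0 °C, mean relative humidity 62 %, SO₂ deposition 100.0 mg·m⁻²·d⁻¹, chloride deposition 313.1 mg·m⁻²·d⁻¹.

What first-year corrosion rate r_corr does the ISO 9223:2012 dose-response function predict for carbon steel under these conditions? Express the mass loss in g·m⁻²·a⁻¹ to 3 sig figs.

carbon steel: f(T) = +0.150·(T−10) [T≤10 °C] = -1.6500
  Pd branch = 1.77·Pd^0.52·e^(0.02·RH+f) = 12.88 μm/a
  Sd branch = 0.102·Sd^0.62·e^(0.033·RH+0.04·T) = 26.74 μm/a
  r_corr = 12.88 + 26.74 = 39.62 μm/a
Convert to mass loss: 39.62 μm/a × 7.85 g/cm³ = 311 g·m⁻²·a⁻¹

r_corr = 311 g·m⁻²·a⁻¹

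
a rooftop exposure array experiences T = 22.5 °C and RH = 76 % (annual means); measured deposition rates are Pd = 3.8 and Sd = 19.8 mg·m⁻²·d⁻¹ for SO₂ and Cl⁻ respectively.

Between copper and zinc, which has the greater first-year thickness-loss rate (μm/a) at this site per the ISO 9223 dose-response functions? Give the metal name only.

copper: T>10 °C ⇒ hinge -0.080·(22.5−10) = -1.0000
  Pd branch = 0.0053·Pd^0.26·e^(0.059·RH+f) = 0.2444 μm/a
  Sd branch = 0.01025·Sd^0.27·e^(0.036·RH+0.049·T) = 1.066 μm/a
  sum: 0.2444 + 1.066 → r_corr = 1.311 μm/a
zinc: temperature factor f = -0.071·(12.5) = -0.8875
  SO₂ term: 0.0129·3.8^0.44·exp(0.046·76-0.8875) = 0.3152
  Cl⁻ term: 0.0175·19.8^0.57·exp(0.008·76+0.085·22.5) = 1.193
  sum: 0.3152 + 1.193 → r_corr = 1.509 μm/a
Ordering by μm/a: zinc (1.51) > copper (1.31)

zinc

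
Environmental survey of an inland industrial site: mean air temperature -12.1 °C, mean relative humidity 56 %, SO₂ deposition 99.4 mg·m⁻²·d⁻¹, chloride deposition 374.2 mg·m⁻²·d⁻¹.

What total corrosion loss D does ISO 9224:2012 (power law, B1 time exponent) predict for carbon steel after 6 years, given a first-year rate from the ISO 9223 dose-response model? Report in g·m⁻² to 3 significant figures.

D(6) = 358 g·m⁻²

carbon steel: temperature factor f = +0.150·(-22.1) = -3.3150
  SO₂ term: 1.77·99.4^0.52·exp(0.02·56-3.3150) = 2.154
  Cl⁻ term: 0.102·374.2^0.62·exp(0.033·56+0.04·-12.1) = 15.71
  sum: 2.154 + 15.71 → r_corr = 17.87 μm/a
Power-law: D(6) = r_corr · 6^0.523
  D(6) = 17.87 × 6^0.523 = 17.87 × 2.553 = 45.61 μm
  Mass loss = 45.61 μm × 7.85 g/cm³ = 358 g·m⁻²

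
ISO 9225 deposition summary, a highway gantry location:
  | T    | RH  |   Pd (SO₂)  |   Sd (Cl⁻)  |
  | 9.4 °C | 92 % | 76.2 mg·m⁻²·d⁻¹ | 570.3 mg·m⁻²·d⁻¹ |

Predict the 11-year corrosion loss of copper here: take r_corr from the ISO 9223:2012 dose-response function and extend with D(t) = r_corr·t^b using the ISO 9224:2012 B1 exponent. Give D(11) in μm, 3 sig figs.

copper: f(T) = +0.126·(T−10) [T≤10 °C] = -0.0756
  SO₂ term: 0.0053·76.2^0.26·exp(0.059·92-0.0756) = 3.452
  Cl⁻ term: 0.01025·570.3^0.27·exp(0.036·92+0.049·9.4) = 2.473
  r_corr = 3.452 + 2.473 = 5.926 μm/a
ISO 9224: D(t) = r_corr · t^b with b = 0.667 (copper, B1)
  D(11) = 5.926 × 11^0.667 = 5.926 × 4.95 = 29.33 μm

D(11) = 29.3 μm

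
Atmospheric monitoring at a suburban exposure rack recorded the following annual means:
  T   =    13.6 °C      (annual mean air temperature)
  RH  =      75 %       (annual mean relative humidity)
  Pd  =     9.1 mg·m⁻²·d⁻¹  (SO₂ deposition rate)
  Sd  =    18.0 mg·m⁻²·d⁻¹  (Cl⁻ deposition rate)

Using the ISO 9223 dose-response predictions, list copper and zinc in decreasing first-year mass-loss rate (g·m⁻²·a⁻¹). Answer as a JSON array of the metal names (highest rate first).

["copper", "zinc"]

copper: temperature factor f = -0.080·(3.6) = -0.2880
  Pd branch = 0.0053·Pd^0.26·e^(0.059·RH+f) = 0.5893 μm/a
  Cl⁻ term: 0.01025·18.0^0.27·exp(0.036·75+0.049·13.6) = 0.6481
  r_corr = 0.5893 + 0.6481 = 1.237 μm/a
  mass loss = 1.237 μm/a × 8.96 g/cm³ = 11.09 g·m⁻²·a⁻¹
zinc: T>10 °C ⇒ hinge -0.071·(13.6−10) = -0.2556
  Pd branch = 0.0129·Pd^0.44·e^(0.046·RH+f) = 0.8315 μm/a
  Cl⁻ term: 0.0175·18.0^0.57·exp(0.008·75+0.085·13.6) = 0.5262
  r_corr = 0.8315 + 0.5262 = 1.358 μm/a
  mass loss = 1.358 μm/a × 7.14 g/cm³ = 9.694 g·m⁻²·a⁻¹
Ordering by g·m⁻²·a⁻¹: copper (11.1) > zinc (9.69)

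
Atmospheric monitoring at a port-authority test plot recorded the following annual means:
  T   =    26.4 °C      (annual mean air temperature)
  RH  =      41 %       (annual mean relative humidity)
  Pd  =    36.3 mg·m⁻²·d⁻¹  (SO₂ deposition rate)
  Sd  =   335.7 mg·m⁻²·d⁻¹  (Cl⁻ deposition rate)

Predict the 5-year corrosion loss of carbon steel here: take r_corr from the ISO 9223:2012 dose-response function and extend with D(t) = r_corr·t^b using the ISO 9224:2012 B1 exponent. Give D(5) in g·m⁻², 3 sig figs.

carbon steel: T>10 °C ⇒ hinge -0.054·(26.4−10) = -0.8856
  SO₂ term: 1.77·36.3^0.52·exp(0.02·41-0.8856) = 10.73
  Cl⁻ term: 0.102·335.7^0.62·exp(0.033·41+0.04·26.4) = 41.77
  sum: 10.73 + 41.77 → r_corr = 52.5 μm/a
Long-term exponent b (ISO 9224 Table 2, B1) = 0.523
  D(5) = 52.5 × 5^0.523 = 52.5 × 2.32 = 121.8 μm
  Mass loss = 121.8 μm × 7.85 g/cm³ = 956.4 g·m⁻²

D(5) = 956 g·m⁻²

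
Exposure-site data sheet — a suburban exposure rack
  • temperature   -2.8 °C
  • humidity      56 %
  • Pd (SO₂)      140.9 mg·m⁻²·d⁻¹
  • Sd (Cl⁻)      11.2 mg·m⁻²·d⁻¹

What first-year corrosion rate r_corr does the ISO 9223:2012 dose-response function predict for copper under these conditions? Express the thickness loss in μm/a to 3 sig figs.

copper: T≤10 °C ⇒ hinge +0.126·(-2.8−10) = -1.6128
  Pd branch = 0.0053·Pd^0.26·e^(0.059·RH+f) = 0.1041 μm/a
  Cl⁻ term: 0.01025·11.2^0.27·exp(0.036·56+0.049·-2.8) = 0.1288
  r_corr = 0.1041 + 0.1288 = 0.2329 μm/a

r_corr = 0.233 μm/a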